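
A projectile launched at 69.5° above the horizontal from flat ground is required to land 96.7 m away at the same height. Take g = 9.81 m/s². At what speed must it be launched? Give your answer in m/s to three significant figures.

38.0 m/s

From R = (v₀² / g) sin 2θ: v₀ = √(gR / sin 2θ).
v₀ = √(9.81 × 96.7 / sin 139.0°) = √(948.6 / 0.6561) = √1445.9 = 38.03 m/s.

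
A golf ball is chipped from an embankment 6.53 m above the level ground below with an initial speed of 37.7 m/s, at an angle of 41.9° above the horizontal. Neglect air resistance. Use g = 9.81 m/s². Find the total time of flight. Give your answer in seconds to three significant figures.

5.38 s

Horizontal component vₓ = 37.70 cos 41.9° = 28.06 m/s; vertical v_y0 = 37.70 sin 41.9° = 25.18 m/s.
With up positive and y = 0 at the ground: y(t) = 6.53 + (25.18) t − 4.905 t². Setting y = 0 and taking the positive root: t = [25.18 + √(25.18² + 2·9.81·6.53)] / 9.81 = (25.18 + 27.60) / 9.81 = 5.380 s.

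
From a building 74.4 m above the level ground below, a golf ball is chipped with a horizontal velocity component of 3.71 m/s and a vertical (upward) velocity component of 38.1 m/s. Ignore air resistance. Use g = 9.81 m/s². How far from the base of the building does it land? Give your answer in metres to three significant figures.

34.8 m

With up positive and y = 0 at the ground: y(t) = 74.4 + (38.10) t − 4.905 t². Setting y = 0 and taking the positive root: t = [38.10 + √(38.10² + 2·9.81·74.4)] / 9.81 = (38.10 + 53.96) / 9.81 = 9.384 s.
Horizontal distance: R = vₓ t = 3.710 × 9.384 = 34.81 m.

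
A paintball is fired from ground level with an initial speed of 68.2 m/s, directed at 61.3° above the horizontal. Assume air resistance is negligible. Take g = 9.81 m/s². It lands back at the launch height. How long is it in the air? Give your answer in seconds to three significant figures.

vₓ = 68.20 cos 61.3° = 32.75 m/s; v_y0 = 68.20 sin 61.3° = 59.82 m/s.
It returns to y = 0 when t = 2 v_y0 / g = 2(59.82)/9.81 = 12.20 s.

12.2 s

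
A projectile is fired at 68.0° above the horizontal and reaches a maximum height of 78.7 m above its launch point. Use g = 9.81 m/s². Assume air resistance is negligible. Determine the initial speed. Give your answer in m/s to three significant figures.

42.4 m/s

At the peak v_y = 0, so v_y0 = √(2gH) = √(2 × 9.81 × 78.7) = 39.29 m/s.
v_y0 = v₀ sin θ ⇒ v₀ = 39.29 / sin 68.0° = 42.38 m/s.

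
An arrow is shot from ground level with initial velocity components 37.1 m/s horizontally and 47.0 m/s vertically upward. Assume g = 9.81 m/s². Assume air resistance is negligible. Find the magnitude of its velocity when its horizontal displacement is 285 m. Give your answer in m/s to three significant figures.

46.7 m/s

Time to reach x = 285 m: t = x/vₓ = 285/37.10 = 7.682 s.
Vertical velocity there: v_y = v_y0 − g t = 47.00 − 9.81 × 7.682 = −28.36 m/s.
Speed: √(vₓ² + v_y²) = √(37.10² + 28.36²) = 46.70 m/s.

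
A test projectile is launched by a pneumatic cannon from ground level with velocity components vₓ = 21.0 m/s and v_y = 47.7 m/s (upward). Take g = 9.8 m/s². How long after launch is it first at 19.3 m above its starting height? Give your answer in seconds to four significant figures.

0.4230 s

Set y = v_y0 t − ½ g t² = 19.3: 4.900 t² − 47.70 t + 19.3 = 0.
Quadratic formula: t = (47.70 ± √1897.0) / 9.80 = (47.70 ± 43.55) / 9.80 → t = 0.4230 s or 9.312 s.
The first (ascending) time is 0.4230 s.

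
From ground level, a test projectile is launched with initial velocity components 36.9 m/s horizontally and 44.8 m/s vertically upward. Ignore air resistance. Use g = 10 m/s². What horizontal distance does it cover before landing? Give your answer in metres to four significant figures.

Flight time T = 2 v_y0 / g = 8.960 s.
Horizontal distance R = vₓ T = 36.90 × 8.960 = 330.6 m.

330.6 m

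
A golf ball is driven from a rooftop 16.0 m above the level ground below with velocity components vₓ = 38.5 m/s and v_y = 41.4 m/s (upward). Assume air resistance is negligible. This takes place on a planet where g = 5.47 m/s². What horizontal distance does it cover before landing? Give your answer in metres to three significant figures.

597 m

The projectile lands when y = 16.0 + (41.40) t − ½·5.47·t² = 0. Positive root: t = (41.40 + √(41.40² + 2·5.47·16.0)) / 5.47 = (41.40 + 43.46) / 5.47 = 15.51 s.
Horizontal distance: R = vₓ t = 38.50 × 15.51 = 597.3 m.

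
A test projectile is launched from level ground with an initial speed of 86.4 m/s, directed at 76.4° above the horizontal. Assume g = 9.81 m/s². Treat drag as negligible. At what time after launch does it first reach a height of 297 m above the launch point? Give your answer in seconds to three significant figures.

4.99 s

Resolve: vₓ = 86.40 cos 76.4° = 20.32 m/s and v_y0 = 86.40 sin 76.4° = 83.98 m/s.
Require v_y0 t − ½ g t² = 297, i.e. 4.905 t² − 83.98 t + 297 = 0.
Quadratic formula: t = (83.98 ± √1225.1) / 9.81 = (83.98 ± 35.00) / 9.81 → t = 4.993 s or 12.13 s.
The first (ascending) time is 4.993 s.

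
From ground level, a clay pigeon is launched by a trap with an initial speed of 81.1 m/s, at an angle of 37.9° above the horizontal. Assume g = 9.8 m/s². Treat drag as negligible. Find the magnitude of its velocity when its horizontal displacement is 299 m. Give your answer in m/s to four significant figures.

64.12 m/s

Components: vₓ = 81.10 cos 37.9° = 63.99 m/s, v_y0 = 81.10 sin 37.9° = 49.82 m/s.
At x = 299 m, t = x/vₓ = 299/63.99 = 4.672 s.
Vertical velocity there: v_y = v_y0 − g t = 49.82 − 9.80 × 4.672 = 4.030 m/s.
Speed: √(vₓ² + v_y²) = √(63.99² + 4.030²) = 64.12 m/s.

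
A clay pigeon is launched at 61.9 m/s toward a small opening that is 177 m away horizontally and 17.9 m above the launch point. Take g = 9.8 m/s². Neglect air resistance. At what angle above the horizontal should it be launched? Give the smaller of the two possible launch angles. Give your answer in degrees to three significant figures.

19.6°

Trajectory: y = x tanθ − g x² (1 + tan²θ)/(2v₀²). With x = 177, y = 17.9, v₀ = 61.9, g = 9.80:
40.06 tan²θ − 177 tanθ + (57.96) = 0.
tanθ = [177 ± √(177² − 4 × 40.06 × (57.96))] / (2 × 40.06) = (177 ± 148.5) / 80.13, giving tanθ = 0.3562 or 4.062.
θ = 19.61° or 76.17°; the smaller is 19.61°.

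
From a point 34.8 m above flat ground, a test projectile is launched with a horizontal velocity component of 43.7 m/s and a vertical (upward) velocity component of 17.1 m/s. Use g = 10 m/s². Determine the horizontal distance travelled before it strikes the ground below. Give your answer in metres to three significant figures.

With up positive and y = 0 at the ground: y(t) = 34.8 + (17.10) t − 5.000 t². Setting y = 0 and taking the positive root: t = [17.10 + √(17.10² + 2·10.0·34.8)] / 10.0 = (17.10 + 31.44) / 10.0 = 4.854 s.
Horizontal distance: R = vₓ t = 43.70 × 4.854 = 212.1 m.

212 m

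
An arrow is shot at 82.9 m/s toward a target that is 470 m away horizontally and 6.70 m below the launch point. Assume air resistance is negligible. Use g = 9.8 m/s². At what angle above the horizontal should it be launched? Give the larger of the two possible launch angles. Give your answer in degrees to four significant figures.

Trajectory: y = x tanθ − g x² (1 + tan²θ)/(2v₀²). With x = 470, y = −6.70, v₀ = 82.9, g = 9.80:
157.5 tan²θ − 470 tanθ + (150.8) = 0.
tanθ = [470 ± √(470² − 4 × 157.5 × (150.8))] / (2 × 157.5) = (470 ± 354.8) / 315.0, giving tanθ = 0.3657 or 2.618.
θ = 20.09° or 69.10°; the larger is 69.10°.

69.10°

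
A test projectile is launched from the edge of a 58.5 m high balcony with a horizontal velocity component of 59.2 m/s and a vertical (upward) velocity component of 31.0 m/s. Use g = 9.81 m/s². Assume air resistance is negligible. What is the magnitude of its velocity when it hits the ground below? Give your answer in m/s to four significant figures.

74.92 m/s

Vertical motion (up positive, ground at y = 0): 4.905 t² − (31.00) t − 58.5 = 0, so t = (31.00 + √(31.00² + 2·9.81·58.5)) / 9.81 = (31.00 + 45.92) / 9.81 = 7.841 s.
Vertical velocity at impact: v_y = v_y0 − g t = 31.00 − 9.81 × 7.841 = −45.92 m/s.
Speed: |v| = √(vₓ² + v_y²) = √(59.20² + 45.92²) = 74.92 m/s.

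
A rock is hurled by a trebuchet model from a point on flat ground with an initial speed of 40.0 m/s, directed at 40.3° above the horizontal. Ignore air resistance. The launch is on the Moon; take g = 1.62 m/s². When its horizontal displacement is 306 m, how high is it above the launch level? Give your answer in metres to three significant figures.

vₓ = 40.00 cos 40.3° = 30.51 m/s; v_y0 = 40.00 sin 40.3° = 25.87 m/s.
x = vₓ t ⇒ t = 306/30.51 = 10.03 s.
Height: y = v_y0 t − ½ g t² = 25.87 × 10.03 − 0.8100 × 10.03² = 259.5 − 81.50 = 178.0 m.

178 m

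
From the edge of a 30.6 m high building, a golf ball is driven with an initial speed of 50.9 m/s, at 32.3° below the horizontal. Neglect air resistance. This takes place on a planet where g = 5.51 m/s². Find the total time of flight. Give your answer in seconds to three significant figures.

1.02 s

Components: vₓ = 50.90 cos 32.3° = 43.02 m/s, v_y0 = −27.20 m/s (downward).
Vertical motion (up positive, ground at y = 0): 2.755 t² − (−27.20) t − 30.6 = 0, so t = (−27.20 + √(27.20² + 2·5.51·30.6)) / 5.51 = (−27.20 + 32.82) / 5.51 = 1.020 s.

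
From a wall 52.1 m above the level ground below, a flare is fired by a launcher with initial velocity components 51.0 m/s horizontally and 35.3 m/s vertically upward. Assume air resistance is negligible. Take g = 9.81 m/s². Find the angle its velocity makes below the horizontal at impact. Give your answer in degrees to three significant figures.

Vertical motion (up positive, ground at y = 0): 4.905 t² − (35.30) t − 52.1 = 0, so t = (35.30 + √(35.30² + 2·9.81·52.1)) / 9.81 = (35.30 + 47.63) / 9.81 = 8.453 s.
At impact: v_y = v_y0 − g t = −47.63 m/s; vₓ = 51.00 m/s.
Angle below horizontal: arctan(|v_y|/vₓ) = arctan(47.63/51.00) = 43.04°.

43.0°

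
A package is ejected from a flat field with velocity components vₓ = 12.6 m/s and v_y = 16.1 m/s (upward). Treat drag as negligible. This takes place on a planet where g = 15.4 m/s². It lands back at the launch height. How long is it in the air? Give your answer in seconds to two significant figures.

It returns to y = 0 when t = 2 v_y0 / g = 2(16.10)/15.4 = 2.091 s.

2.1 s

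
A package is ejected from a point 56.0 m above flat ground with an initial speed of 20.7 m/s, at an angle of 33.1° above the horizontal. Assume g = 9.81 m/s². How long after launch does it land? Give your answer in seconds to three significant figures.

4.72 s

Resolve: vₓ = 20.70 cos 33.1° = 17.34 m/s and v_y0 = 20.70 sin 33.1° = 11.30 m/s.
The projectile lands when y = 56.0 + (11.30) t − ½·9.81·t² = 0. Positive root: t = (11.30 + √(11.30² + 2·9.81·56.0)) / 9.81 = (11.30 + 35.02) / 9.81 = 4.722 s.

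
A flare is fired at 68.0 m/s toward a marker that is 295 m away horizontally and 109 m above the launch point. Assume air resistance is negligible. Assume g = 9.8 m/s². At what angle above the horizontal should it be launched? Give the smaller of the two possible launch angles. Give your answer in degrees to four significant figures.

Trajectory: y = x tanθ − g x² (1 + tan²θ)/(2v₀²). With x = 295, y = 109, v₀ = 68.0, g = 9.80:
92.22 tan²θ − 295 tanθ + (201.2) = 0.
tanθ = [295 ± √(295² − 4 × 92.22 × (201.2))] / (2 × 92.22) = (295 ± 113.1) / 184.4, giving tanθ = 0.9860 or 2.213.
θ = 44.60° or 65.68°; the smaller is 44.60°.

44.60°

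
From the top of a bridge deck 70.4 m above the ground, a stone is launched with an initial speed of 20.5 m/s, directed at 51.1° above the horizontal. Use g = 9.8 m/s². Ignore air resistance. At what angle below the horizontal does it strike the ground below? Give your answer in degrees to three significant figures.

Components: vₓ = 20.50 cos 51.1° = 12.87 m/s, v_y0 = 20.50 sin 51.1° = 15.95 m/s.
Vertical motion (up positive, ground at y = 0): 4.900 t² − (15.95) t − 70.4 = 0, so t = (15.95 + √(15.95² + 2·9.80·70.4)) / 9.80 = (15.95 + 40.43) / 9.80 = 5.753 s.
At impact: v_y = v_y0 − g t = −40.43 m/s; vₓ = 12.87 m/s.
Angle below horizontal: arctan(|v_y|/vₓ) = arctan(40.43/12.87) = 72.34°.

72.3°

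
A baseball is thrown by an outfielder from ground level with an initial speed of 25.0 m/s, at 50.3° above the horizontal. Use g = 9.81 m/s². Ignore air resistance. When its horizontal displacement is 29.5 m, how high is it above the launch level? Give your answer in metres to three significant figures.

18.8 m

Components: vₓ = 25.00 cos 50.3° = 15.97 m/s, v_y0 = 25.00 sin 50.3° = 19.23 m/s.
x = vₓ t ⇒ t = 29.5/15.97 = 1.847 s.
Height: y = v_y0 t − ½ g t² = 19.23 × 1.847 − 4.905 × 1.847² = 35.53 − 16.74 = 18.79 m.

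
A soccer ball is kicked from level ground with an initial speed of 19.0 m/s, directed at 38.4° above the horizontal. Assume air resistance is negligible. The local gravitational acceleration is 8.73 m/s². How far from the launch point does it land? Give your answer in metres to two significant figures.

Resolve: vₓ = 19.00 cos 38.4° = 14.89 m/s and v_y0 = 19.00 sin 38.4° = 11.80 m/s.
Time aloft: T = 2 v_y0 / g = 2 × 11.80 / 8.73 = 2.704 s.
Horizontal distance R = vₓ T = 14.89 × 2.704 = 40.26 m.

40 m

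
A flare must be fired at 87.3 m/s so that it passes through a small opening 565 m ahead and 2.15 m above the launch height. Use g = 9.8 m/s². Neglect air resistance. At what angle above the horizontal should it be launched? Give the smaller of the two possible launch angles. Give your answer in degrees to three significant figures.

23.6°

Trajectory: y = x tanθ − g x² (1 + tan²θ)/(2v₀²). With x = 565, y = 2.15, v₀ = 87.3, g = 9.80:
205.2 tan²θ − 565 tanθ + (207.4) = 0.
tanθ = [565 ± √(565² − 4 × 205.2 × (207.4))] / (2 × 205.2) = (565 ± 386.0) / 410.5, giving tanθ = 0.4362 or 2.317.
θ = 23.57° or 66.65°; the smaller is 23.57°.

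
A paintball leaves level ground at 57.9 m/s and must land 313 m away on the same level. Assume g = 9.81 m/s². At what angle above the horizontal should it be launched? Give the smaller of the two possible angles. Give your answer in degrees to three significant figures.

33.2°

From R = (v₀²/g) sin 2θ: sin 2θ = 9.81 × 313 / 3352.4 = 0.9159.
2θ = 66.34° or 180° − 66.34° = 113.7°, so θ = 33.17° or 56.83°.
The smaller angle is 33.17°.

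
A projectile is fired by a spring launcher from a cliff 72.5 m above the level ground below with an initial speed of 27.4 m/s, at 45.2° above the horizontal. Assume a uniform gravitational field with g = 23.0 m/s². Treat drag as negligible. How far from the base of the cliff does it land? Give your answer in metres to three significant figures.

67.5 m

Components: vₓ = 27.40 cos 45.2° = 19.31 m/s, v_y0 = 27.40 sin 45.2° = 19.44 m/s.
With up positive and y = 0 at the ground: y(t) = 72.5 + (19.44) t − 11.50 t². Setting y = 0 and taking the positive root: t = [19.44 + √(19.44² + 2·23.0·72.5)] / 23.0 = (19.44 + 60.93) / 23.0 = 3.495 s.
Horizontal distance: R = vₓ t = 19.31 × 3.495 = 67.47 m.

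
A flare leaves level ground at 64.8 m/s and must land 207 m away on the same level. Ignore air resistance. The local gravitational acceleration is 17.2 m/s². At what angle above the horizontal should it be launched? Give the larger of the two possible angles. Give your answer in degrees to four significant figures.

61.01°

R = v₀² sin 2θ / g gives sin 2θ = gR/v₀² = 17.2·207/64.8² = 0.8479.
2θ = 57.98° or 180° − 57.98° = 122.0°, so θ = 28.99° or 61.01°.
The larger angle is 61.01°.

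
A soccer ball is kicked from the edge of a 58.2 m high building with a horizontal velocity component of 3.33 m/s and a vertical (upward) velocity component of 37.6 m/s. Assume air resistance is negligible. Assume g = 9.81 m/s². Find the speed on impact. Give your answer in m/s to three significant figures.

50.7 m/s

Vertical motion (up positive, ground at y = 0): 4.905 t² − (37.60) t − 58.2 = 0, so t = (37.60 + √(37.60² + 2·9.81·58.2)) / 9.81 = (37.60 + 50.55) / 9.81 = 8.986 s.
Vertical velocity at impact: v_y = v_y0 − g t = 37.60 − 9.81 × 8.986 = −50.55 m/s.
Speed: |v| = √(vₓ² + v_y²) = √(3.330² + 50.55²) = 50.66 m/s.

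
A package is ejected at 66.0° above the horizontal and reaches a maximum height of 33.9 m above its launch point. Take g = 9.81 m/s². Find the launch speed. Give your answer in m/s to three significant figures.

28.2 m/s

At the peak v_y = 0, so v_y0 = √(2gH) = √(2 × 9.81 × 33.9) = 25.79 m/s.
v_y0 = v₀ sin θ ⇒ v₀ = 25.79 / sin 66.0° = 28.23 m/s.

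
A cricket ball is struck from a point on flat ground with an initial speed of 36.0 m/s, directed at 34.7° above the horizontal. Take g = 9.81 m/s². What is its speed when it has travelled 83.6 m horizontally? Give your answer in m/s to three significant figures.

30.5 m/s

Resolve: vₓ = 36.00 cos 34.7° = 29.60 m/s and v_y0 = 36.00 sin 34.7° = 20.49 m/s.
x = vₓ t ⇒ t = 83.6/29.60 = 2.825 s.
Vertical velocity there: v_y = v_y0 − g t = 20.49 − 9.81 × 2.825 = −7.215 m/s.
Speed: √(vₓ² + v_y²) = √(29.60² + 7.215²) = 30.46 m/s.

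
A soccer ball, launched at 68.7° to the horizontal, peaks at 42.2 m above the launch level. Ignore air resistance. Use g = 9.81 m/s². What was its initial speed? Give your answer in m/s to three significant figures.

30.9 m/s

At the peak v_y = 0, so v_y0 = √(2gH) = √(2 × 9.81 × 42.2) = 28.77 m/s.
v_y0 = v₀ sin θ ⇒ v₀ = 28.77 / sin 68.7° = 30.88 m/s.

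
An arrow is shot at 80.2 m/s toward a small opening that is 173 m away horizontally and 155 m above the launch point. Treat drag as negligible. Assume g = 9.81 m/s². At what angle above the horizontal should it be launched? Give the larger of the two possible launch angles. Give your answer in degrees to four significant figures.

Trajectory: y = x tanθ − g x² (1 + tan²θ)/(2v₀²). With x = 173, y = 155, v₀ = 80.2, g = 9.81:
22.82 tan²θ − 173 tanθ + (177.8) = 0.
tanθ = [173 ± √(173² − 4 × 22.82 × (177.8))] / (2 × 22.82) = (173 ± 117.0) / 45.65, giving tanθ = 1.226 or 6.354.
θ = 50.80° or 81.06°; the larger is 81.06°.

81.06°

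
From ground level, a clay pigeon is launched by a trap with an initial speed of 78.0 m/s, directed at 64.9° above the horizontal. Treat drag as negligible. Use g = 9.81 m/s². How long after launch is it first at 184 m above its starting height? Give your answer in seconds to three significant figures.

Components: vₓ = 78.00 cos 64.9° = 33.09 m/s, v_y0 = 78.00 sin 64.9° = 70.63 m/s.
Set y = v_y0 t − ½ g t² = 184: 4.905 t² − 70.63 t + 184 = 0.
Quadratic formula: t = (70.63 ± √1379.1) / 9.81 = (70.63 ± 37.14) / 9.81 → t = 3.415 s or 10.99 s.
The first (ascending) time is 3.415 s.

3.41 s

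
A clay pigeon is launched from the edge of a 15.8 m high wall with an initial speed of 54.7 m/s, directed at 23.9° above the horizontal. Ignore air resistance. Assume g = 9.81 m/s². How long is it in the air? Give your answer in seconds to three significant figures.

5.14 s

Components: vₓ = 54.70 cos 23.9° = 50.01 m/s, v_y0 = 54.70 sin 23.9° = 22.16 m/s.
With up positive and y = 0 at the ground: y(t) = 15.8 + (22.16) t − 4.905 t². Setting y = 0 and taking the positive root: t = [22.16 + √(22.16² + 2·9.81·15.8)] / 9.81 = (22.16 + 28.30) / 9.81 = 5.144 s.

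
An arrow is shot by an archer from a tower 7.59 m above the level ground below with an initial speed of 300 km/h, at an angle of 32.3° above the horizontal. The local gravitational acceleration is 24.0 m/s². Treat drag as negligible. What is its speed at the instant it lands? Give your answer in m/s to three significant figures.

85.5 m/s

Convert: 300 km/h = 300/3.6 = 83.33 m/s.
Horizontal component vₓ = 83.33 cos 32.3° = 70.44 m/s; vertical v_y0 = 83.33 sin 32.3° = 44.53 m/s.
With up positive and y = 0 at the ground: y(t) = 7.59 + (44.53) t − 12.00 t². Setting y = 0 and taking the positive root: t = [44.53 + √(44.53² + 2·24.0·7.59)] / 24.0 = (44.53 + 48.45) / 24.0 = 3.874 s.
Vertical velocity at impact: v_y = v_y0 − g t = 44.53 − 24.0 × 3.874 = −48.45 m/s.
Speed: |v| = √(vₓ² + v_y²) = √(70.44² + 48.45²) = 85.49 m/s.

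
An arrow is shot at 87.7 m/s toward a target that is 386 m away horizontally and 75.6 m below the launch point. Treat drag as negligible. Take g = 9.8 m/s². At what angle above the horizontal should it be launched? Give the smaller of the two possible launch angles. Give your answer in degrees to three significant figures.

2.90°

Trajectory: y = x tanθ − g x² (1 + tan²θ)/(2v₀²). With x = 386, y = −75.6, v₀ = 87.7, g = 9.80:
94.92 tan²θ − 386 tanθ + (19.32) = 0.
tanθ = [386 ± √(386² − 4 × 94.92 × (19.32))] / (2 × 94.92) = (386 ± 376.4) / 189.8, giving tanθ = 0.05069 or 4.016.
θ = 2.902° or 76.02°; the smaller is 2.902°.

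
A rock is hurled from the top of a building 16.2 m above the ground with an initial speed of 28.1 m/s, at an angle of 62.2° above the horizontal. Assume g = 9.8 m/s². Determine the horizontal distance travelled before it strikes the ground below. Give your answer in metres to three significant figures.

74.1 m

vₓ = 28.10 cos 62.2° = 13.11 m/s; v_y0 = 28.10 sin 62.2° = 24.86 m/s.
The projectile lands when y = 16.2 + (24.86) t − ½·9.80·t² = 0. Positive root: t = (24.86 + √(24.86² + 2·9.80·16.2)) / 9.80 = (24.86 + 30.58) / 9.80 = 5.657 s.
Horizontal distance: R = vₓ t = 13.11 × 5.657 = 74.14 m.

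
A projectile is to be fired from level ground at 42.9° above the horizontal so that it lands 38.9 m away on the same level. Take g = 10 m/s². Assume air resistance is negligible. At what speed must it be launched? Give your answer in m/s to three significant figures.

On level ground R = v₀² sin 2θ / g ⇒ v₀ = √(gR / sin 2θ).
v₀ = √(10.0 × 38.9 / sin 85.80°) = √(389.0 / 0.9973) = √390.05 = 19.75 m/s.

19.7 m/s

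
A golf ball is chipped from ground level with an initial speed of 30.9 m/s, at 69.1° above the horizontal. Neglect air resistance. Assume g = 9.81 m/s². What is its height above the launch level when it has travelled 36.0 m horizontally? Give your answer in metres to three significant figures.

42.0 m

vₓ = 30.90 cos 69.1° = 11.02 m/s; v_y0 = 30.90 sin 69.1° = 28.87 m/s.
Time to reach x = 36.0 m: t = x/vₓ = 36.0/11.02 = 3.266 s.
Height: y = v_y0 t − ½ g t² = 28.87 × 3.266 − 4.905 × 3.266² = 94.27 − 52.32 = 41.96 m.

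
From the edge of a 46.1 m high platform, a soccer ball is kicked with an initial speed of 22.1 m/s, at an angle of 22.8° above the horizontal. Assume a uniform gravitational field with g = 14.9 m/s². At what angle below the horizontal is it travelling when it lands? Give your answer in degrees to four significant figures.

Resolve: vₓ = 22.10 cos 22.8° = 20.37 m/s and v_y0 = 22.10 sin 22.8° = 8.564 m/s.
The projectile lands when y = 46.1 + (8.564) t − ½·14.9·t² = 0. Positive root: t = (8.564 + √(8.564² + 2·14.9·46.1)) / 14.9 = (8.564 + 38.04) / 14.9 = 3.128 s.
At impact: v_y = v_y0 − g t = −38.04 m/s; vₓ = 20.37 m/s.
Angle below horizontal: arctan(|v_y|/vₓ) = arctan(38.04/20.37) = 61.83°.

61.83°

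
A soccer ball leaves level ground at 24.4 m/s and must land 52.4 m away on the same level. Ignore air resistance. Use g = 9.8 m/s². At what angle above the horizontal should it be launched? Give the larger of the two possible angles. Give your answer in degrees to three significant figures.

60.2°

R = v₀² sin 2θ / g gives sin 2θ = gR/v₀² = 9.80·52.4/24.4² = 0.8625.
2θ = 59.60° or 180° − 59.60° = 120.4°, so θ = 29.80° or 60.20°.
The larger angle is 60.20°.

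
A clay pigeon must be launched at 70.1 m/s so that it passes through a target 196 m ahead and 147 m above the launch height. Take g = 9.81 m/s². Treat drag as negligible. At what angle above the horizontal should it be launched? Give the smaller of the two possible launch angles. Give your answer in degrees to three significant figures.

51.4°

Trajectory: y = x tanθ − g x² (1 + tan²θ)/(2v₀²). With x = 196, y = 147, v₀ = 70.1, g = 9.81:
38.35 tan²θ − 196 tanθ + (185.3) = 0.
tanθ = [196 ± √(196² − 4 × 38.35 × (185.3))] / (2 × 38.35) = (196 ± 99.94) / 76.69, giving tanθ = 1.253 or 3.859.
θ = 51.40° or 75.47°; the smaller is 51.40°.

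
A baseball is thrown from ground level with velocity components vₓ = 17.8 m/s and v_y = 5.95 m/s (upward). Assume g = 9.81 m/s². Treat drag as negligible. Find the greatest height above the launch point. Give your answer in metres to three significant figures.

Maximum height: H = v_y0² / (2g) = 5.950² / (2 × 9.81) = 1.804 m.

1.80 m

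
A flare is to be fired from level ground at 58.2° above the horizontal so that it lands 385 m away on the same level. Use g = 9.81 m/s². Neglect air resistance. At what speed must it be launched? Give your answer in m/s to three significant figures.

64.9 m/s

From R = (v₀² / g) sin 2θ: v₀ = √(gR / sin 2θ).
v₀ = √(9.81 × 385 / sin 116.4°) = √(3777 / 0.8957) = √4216.6 = 64.94 m/s.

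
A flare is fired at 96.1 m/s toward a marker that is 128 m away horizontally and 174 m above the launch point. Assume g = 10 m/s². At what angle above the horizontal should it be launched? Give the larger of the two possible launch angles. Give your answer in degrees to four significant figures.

85.54°

Trajectory: y = x tanθ − g x² (1 + tan²θ)/(2v₀²). With x = 128, y = 174, v₀ = 96.1, g = 10.0:
8.870 tan²θ − 128 tanθ + (182.9) = 0.
tanθ = [128 ± √(128² − 4 × 8.870 × (182.9))] / (2 × 8.870) = (128 ± 99.48) / 17.74, giving tanθ = 1.608 or 12.82.
θ = 58.12° or 85.54°; the larger is 85.54°.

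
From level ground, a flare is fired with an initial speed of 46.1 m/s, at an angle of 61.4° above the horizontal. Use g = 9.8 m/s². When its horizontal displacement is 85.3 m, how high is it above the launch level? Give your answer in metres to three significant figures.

83.2 m

Resolve: vₓ = 46.10 cos 61.4° = 22.07 m/s and v_y0 = 46.10 sin 61.4° = 40.48 m/s.
At x = 85.3 m, t = x/vₓ = 85.3/22.07 = 3.865 s.
Height: y = v_y0 t − ½ g t² = 40.48 × 3.865 − 4.900 × 3.865² = 156.5 − 73.21 = 83.24 m.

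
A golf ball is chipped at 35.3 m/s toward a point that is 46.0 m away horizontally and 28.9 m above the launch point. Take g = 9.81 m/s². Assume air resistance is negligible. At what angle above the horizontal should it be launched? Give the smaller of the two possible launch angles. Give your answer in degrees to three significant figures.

44.6°

Trajectory: y = x tanθ − g x² (1 + tan²θ)/(2v₀²). With x = 46.0, y = 28.9, v₀ = 35.3, g = 9.81:
8.329 tan²θ − 46.0 tanθ + (37.23) = 0.
tanθ = [46.0 ± √(46.0² − 4 × 8.329 × (37.23))] / (2 × 8.329) = (46.0 ± 29.59) / 16.66, giving tanθ = 0.9850 or 4.538.
θ = 44.57° or 77.57°; the smaller is 44.57°.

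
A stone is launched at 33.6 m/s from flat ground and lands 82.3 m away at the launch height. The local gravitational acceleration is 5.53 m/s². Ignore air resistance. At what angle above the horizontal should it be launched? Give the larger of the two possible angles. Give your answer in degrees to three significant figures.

R = v₀² sin 2θ / g gives sin 2θ = gR/v₀² = 5.53·82.3/33.6² = 0.4031.
2θ = 23.77° or 180° − 23.77° = 156.2°, so θ = 11.89° or 78.11°.
The larger angle is 78.11°.

78.1°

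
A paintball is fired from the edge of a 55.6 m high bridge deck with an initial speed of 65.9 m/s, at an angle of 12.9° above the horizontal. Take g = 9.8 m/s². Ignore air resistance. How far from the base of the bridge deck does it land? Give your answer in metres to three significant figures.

333 m

vₓ = 65.90 cos 12.9° = 64.24 m/s; v_y0 = 65.90 sin 12.9° = 14.71 m/s.
The projectile lands when y = 55.6 + (14.71) t − ½·9.80·t² = 0. Positive root: t = (14.71 + √(14.71² + 2·9.80·55.6)) / 9.80 = (14.71 + 36.14) / 9.80 = 5.189 s.
Horizontal distance: R = vₓ t = 64.24 × 5.189 = 333.3 m.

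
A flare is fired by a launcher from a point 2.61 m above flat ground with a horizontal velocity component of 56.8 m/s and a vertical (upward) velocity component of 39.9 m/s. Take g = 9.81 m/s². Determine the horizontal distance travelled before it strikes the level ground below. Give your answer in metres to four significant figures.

465.7 m

With up positive and y = 0 at the ground: y(t) = 2.61 + (39.90) t − 4.905 t². Setting y = 0 and taking the positive root: t = [39.90 + √(39.90² + 2·9.81·2.61)] / 9.81 = (39.90 + 40.54) / 9.81 = 8.199 s.
Horizontal distance: R = vₓ t = 56.80 × 8.199 = 465.7 m.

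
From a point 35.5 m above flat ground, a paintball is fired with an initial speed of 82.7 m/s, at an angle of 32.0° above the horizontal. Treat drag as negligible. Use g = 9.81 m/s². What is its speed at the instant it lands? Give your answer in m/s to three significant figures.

86.8 m/s

vₓ = 82.70 cos 32.0° = 70.13 m/s; v_y0 = 82.70 sin 32.0° = 43.82 m/s.
The projectile lands when y = 35.5 + (43.82) t − ½·9.81·t² = 0. Positive root: t = (43.82 + √(43.82² + 2·9.81·35.5)) / 9.81 = (43.82 + 51.16) / 9.81 = 9.682 s.
Vertical velocity at impact: v_y = v_y0 − g t = 43.82 − 9.81 × 9.682 = −51.16 m/s.
Speed: |v| = √(vₓ² + v_y²) = √(70.13² + 51.16²) = 86.81 m/s.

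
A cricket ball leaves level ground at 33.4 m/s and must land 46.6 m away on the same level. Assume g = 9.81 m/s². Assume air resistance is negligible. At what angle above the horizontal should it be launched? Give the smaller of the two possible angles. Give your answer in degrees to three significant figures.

Level-ground range R = v₀² sin(2θ)/g ⇒ sin(2θ) = gR/v₀² = 9.81 × 46.6 / 33.4² = 0.4098.
2θ = 24.19° or 180° − 24.19° = 155.8°, so θ = 12.10° or 77.90°.
The smaller angle is 12.10°.

12.1°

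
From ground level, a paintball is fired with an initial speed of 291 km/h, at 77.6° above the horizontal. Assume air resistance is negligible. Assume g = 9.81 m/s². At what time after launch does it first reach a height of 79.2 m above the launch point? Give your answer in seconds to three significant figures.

Convert: 291 km/h = 291/3.6 = 80.83 m/s.
vₓ = 80.83 cos 77.6° = 17.36 m/s; v_y0 = 80.83 sin 77.6° = 78.95 m/s.
Height y(t) = 78.95 t − 4.905 t² = 79.2 gives 4.905 t² − 78.95 t + 79.2 = 0.
t = [78.95 ± √(78.95² − 2·9.81·79.2)] / 9.81 = (78.95 ± 68.40) / 9.81, so t = 1.075 s or t = 15.02 s.
The first (ascending) time is 1.075 s.

1.07 s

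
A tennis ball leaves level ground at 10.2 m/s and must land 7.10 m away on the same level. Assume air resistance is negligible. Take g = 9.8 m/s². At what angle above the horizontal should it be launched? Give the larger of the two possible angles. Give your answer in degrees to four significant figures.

69.01°

From R = (v₀²/g) sin 2θ: sin 2θ = 9.80 × 7.10 / 104.04 = 0.6688.
2θ = 41.97° or 180° − 41.97° = 138.0°, so θ = 20.99° or 69.01°.
The larger angle is 69.01°.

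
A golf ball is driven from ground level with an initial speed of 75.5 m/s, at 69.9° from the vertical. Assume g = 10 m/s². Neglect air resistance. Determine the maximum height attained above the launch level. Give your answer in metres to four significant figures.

Components: vₓ = 75.50 sin 69.9° = 70.90 m/s, v_y0 = 75.50 cos 69.9° = 25.95 m/s.
Peak height H = v_y0² / (2g) = 673.21 / 20.00 = 33.66 m.

33.66 m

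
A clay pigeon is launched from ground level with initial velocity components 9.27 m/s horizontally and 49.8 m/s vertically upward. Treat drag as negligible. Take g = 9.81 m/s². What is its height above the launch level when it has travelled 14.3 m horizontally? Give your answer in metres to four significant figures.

65.15 m

Time to reach x = 14.3 m: t = x/vₓ = 14.3/9.270 = 1.543 s.
Height: y = v_y0 t − ½ g t² = 49.80 × 1.543 − 4.905 × 1.543² = 76.82 − 11.67 = 65.15 m.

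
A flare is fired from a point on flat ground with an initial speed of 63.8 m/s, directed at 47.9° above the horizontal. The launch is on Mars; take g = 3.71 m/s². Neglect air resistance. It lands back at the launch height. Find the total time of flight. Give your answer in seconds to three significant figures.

25.5 s

Components: vₓ = 63.80 cos 47.9° = 42.77 m/s, v_y0 = 63.80 sin 47.9° = 47.34 m/s.
Time of flight on level ground: T = 2 v_y0 / g = 2 × 47.34 / 3.71 = 25.52 s.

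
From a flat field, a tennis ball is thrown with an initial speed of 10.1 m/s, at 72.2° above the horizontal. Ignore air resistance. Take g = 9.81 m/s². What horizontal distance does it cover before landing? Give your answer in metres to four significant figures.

6.053 m

vₓ = 10.10 cos 72.2° = 3.088 m/s; v_y0 = 10.10 sin 72.2° = 9.617 m/s.
Flight time T = 2 v_y0 / g = 1.961 s.
Horizontal distance R = vₓ T = 3.088 × 1.961 = 6.053 m.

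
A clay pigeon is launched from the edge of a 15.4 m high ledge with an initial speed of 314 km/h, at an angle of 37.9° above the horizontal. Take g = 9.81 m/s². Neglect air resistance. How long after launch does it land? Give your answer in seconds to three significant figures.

Convert: 314 km/h = 314/3.6 = 87.22 m/s.
vₓ = 87.22 cos 37.9° = 68.83 m/s; v_y0 = 87.22 sin 37.9° = 53.58 m/s.
The projectile lands when y = 15.4 + (53.58) t − ½·9.81·t² = 0. Positive root: t = (53.58 + √(53.58² + 2·9.81·15.4)) / 9.81 = (53.58 + 56.33) / 9.81 = 11.20 s.

11.2 s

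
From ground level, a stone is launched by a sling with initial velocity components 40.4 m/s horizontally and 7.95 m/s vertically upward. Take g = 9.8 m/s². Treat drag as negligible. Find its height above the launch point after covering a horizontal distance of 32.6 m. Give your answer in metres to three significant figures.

At x = 32.6 m, t = x/vₓ = 32.6/40.40 = 0.8069 s.
Height: y = v_y0 t − ½ g t² = 7.950 × 0.8069 − 4.900 × 0.8069² = 6.415 − 3.191 = 3.225 m.

3.22 m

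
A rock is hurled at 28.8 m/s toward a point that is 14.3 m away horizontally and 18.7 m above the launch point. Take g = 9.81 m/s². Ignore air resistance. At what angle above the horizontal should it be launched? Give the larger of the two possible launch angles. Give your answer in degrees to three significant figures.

84.4°

Trajectory: y = x tanθ − g x² (1 + tan²θ)/(2v₀²). With x = 14.3, y = 18.7, v₀ = 28.8, g = 9.81:
1.209 tan²θ − 14.3 tanθ + (19.91) = 0.
tanθ = [14.3 ± √(14.3² − 4 × 1.209 × (19.91))] / (2 × 1.209) = (14.3 ± 10.40) / 2.419, giving tanθ = 1.612 or 10.21.
θ = 58.19° or 84.41°; the larger is 84.41°.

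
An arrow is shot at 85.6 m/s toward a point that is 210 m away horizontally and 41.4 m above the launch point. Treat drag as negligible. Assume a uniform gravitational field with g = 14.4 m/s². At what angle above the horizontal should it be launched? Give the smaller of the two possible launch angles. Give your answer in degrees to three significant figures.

24.0°

Trajectory: y = x tanθ − g x² (1 + tan²θ)/(2v₀²). With x = 210, y = 41.4, v₀ = 85.6, g = 14.4:
43.33 tan²θ − 210 tanθ + (84.73) = 0.
tanθ = [210 ± √(210² − 4 × 43.33 × (84.73))] / (2 × 43.33) = (210 ± 171.5) / 86.67, giving tanθ = 0.4442 or 4.402.
θ = 23.95° or 77.20°; the smaller is 23.95°.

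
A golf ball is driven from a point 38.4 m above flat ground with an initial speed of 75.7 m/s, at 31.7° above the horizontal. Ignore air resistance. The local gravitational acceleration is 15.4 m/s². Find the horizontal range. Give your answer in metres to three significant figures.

Components: vₓ = 75.70 cos 31.7° = 64.41 m/s, v_y0 = 75.70 sin 31.7° = 39.78 m/s.
The projectile lands when y = 38.4 + (39.78) t − ½·15.4·t² = 0. Positive root: t = (39.78 + √(39.78² + 2·15.4·38.4)) / 15.4 = (39.78 + 52.58) / 15.4 = 5.998 s.
Horizontal distance: R = vₓ t = 64.41 × 5.998 = 386.3 m.

386 m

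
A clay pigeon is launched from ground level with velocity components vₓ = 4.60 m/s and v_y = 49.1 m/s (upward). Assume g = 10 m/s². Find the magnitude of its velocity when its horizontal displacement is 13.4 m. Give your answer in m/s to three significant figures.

x = vₓ t ⇒ t = 13.4/4.600 = 2.913 s.
Vertical velocity there: v_y = v_y0 − g t = 49.10 − 10.0 × 2.913 = 19.97 m/s.
Speed: √(vₓ² + v_y²) = √(4.600² + 19.97²) = 20.49 m/s.

20.5 m/s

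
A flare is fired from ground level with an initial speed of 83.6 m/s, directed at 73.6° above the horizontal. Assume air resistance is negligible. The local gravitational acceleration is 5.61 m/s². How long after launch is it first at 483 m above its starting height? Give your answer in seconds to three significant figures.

8.62 s

Components: vₓ = 83.60 cos 73.6° = 23.60 m/s, v_y0 = 83.60 sin 73.6° = 80.20 m/s.
Require v_y0 t − ½ g t² = 483, i.e. 2.805 t² − 80.20 t + 483 = 0.
t = [80.20 ± √(80.20² − 2·5.61·483)] / 5.61 = (80.20 ± 31.82) / 5.61, so t = 8.624 s or t = 19.97 s.
The first (ascending) time is 8.624 s.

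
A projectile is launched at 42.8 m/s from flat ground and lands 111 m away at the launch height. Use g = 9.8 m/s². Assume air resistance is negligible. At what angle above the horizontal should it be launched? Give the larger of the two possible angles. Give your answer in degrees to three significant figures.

71.8°

From R = (v₀²/g) sin 2θ: sin 2θ = 9.80 × 111 / 1831.8 = 0.5938.
2θ = 36.43° or 180° − 36.43° = 143.6°, so θ = 18.21° or 71.79°.
The larger angle is 71.79°.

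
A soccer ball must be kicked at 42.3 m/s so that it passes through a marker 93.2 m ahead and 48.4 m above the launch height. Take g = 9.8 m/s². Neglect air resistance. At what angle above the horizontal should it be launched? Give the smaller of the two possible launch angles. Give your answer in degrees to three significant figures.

Trajectory: y = x tanθ − g x² (1 + tan²θ)/(2v₀²). With x = 93.2, y = 48.4, v₀ = 42.3, g = 9.80:
23.79 tan²θ − 93.2 tanθ + (72.19) = 0.
tanθ = [93.2 ± √(93.2² − 4 × 23.79 × (72.19))] / (2 × 23.79) = (93.2 ± 42.63) / 47.57, giving tanθ = 1.063 or 2.855.
θ = 46.75° or 70.70°; the smaller is 46.75°.

46.7°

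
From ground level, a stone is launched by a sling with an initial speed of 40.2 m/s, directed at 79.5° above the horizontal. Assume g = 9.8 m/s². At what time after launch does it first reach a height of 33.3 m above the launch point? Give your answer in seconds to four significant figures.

Resolve: vₓ = 40.20 cos 79.5° = 7.326 m/s and v_y0 = 40.20 sin 79.5° = 39.53 m/s.
Require v_y0 t − ½ g t² = 33.3, i.e. 4.900 t² − 39.53 t + 33.3 = 0.
Quadratic formula: t = (39.53 ± √909.69) / 9.80 = (39.53 ± 30.16) / 9.80 → t = 0.9557 s or 7.111 s.
The first (ascending) time is 0.9557 s.

0.9557 s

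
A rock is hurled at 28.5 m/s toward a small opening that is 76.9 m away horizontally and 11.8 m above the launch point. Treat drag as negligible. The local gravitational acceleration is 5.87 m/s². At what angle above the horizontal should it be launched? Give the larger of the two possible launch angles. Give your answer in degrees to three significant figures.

72.1°

Trajectory: y = x tanθ − g x² (1 + tan²θ)/(2v₀²). With x = 76.9, y = 11.8, v₀ = 28.5, g = 5.87:
21.37 tan²θ − 76.9 tanθ + (33.17) = 0.
tanθ = [76.9 ± √(76.9² − 4 × 21.37 × (33.17))] / (2 × 21.37) = (76.9 ± 55.49) / 42.74, giving tanθ = 0.5011 or 3.098.
θ = 26.61° or 72.11°; the larger is 72.11°.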